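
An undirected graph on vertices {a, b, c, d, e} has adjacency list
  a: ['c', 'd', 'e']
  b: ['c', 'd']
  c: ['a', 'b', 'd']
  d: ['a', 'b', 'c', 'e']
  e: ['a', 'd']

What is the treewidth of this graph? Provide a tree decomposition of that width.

Treewidth 2.
Bags: B1 = {b, c, d}  B2 = {a, c, d}  B3 = {a, d, e}
Tree: B1–B2, B2–B3

Each bag holds 3 vertices, so the decomposition has width 2, which upper-bounds the treewidth. Conversely, {a, d, e} is a clique of size 3, and the vertices of any clique must share a bag in every tree decomposition; so some bag has ≥ 3 vertices and tw(G) ≥ 2. Hence tw(G) = 2 exactly.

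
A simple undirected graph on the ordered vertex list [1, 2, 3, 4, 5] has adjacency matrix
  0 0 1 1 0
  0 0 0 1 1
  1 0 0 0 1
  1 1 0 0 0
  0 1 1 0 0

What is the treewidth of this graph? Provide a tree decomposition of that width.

Each bag holds 3 vertices, so the decomposition has width 2, which upper-bounds the treewidth. The edges 2–5–3–1–4–2 form a cycle, so G is not a tree and its treewidth is at least 2. Hence tw(G) = 2 exactly.

Treewidth 2.
Bags: B1 = {2, 3, 5}  B2 = {1, 2, 3}  B3 = {1, 2, 4}
Tree: B1–B2, B2–B3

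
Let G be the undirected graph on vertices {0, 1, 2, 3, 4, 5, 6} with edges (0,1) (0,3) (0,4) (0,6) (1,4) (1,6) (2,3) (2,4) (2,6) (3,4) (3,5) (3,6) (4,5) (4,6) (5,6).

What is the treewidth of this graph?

A width-3 tree decomposition is:
Bags: B1 = {2, 3, 4, 6}  B2 = {0, 3, 4, 6}  B3 = {3, 4, 5, 6}  B4 = {0, 1, 4, 6}
Tree: B1–B2, B2–B3, B2–B4
Every bag has size at most 4, so the width is 4 − 1 = 3 and tw(G) ≤ 3. For the lower bound, the 4 vertices {0, 1, 4, 6} are pairwise adjacent, and any tree decomposition puts a clique entirely inside one bag — forcing width ≥ 3. The upper and lower bounds meet at 3, so that is the treewidth.

3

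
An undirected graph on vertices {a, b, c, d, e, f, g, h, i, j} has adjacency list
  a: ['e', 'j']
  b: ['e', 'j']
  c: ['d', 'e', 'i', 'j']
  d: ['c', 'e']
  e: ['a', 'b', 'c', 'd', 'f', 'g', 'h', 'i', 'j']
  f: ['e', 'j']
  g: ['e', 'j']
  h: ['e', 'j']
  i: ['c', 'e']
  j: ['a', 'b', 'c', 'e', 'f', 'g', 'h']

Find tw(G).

2

A width-2 tree decomposition is:
Bags: B1 = {b, e, j}  B2 = {c, e, j}  B3 = {e, g, j}  B4 = {c, d, e}  B5 = {e, h, j}  B6 = {a, e, j}  B7 = {c, e, i}  B8 = {e, f, j}
Tree: B1–B2, B1–B3, B2–B4, B2–B5, B3–B6, B2–B7, B5–B8
Every bag has size at most 3, so the width is 3 − 1 = 2 and tw(G) ≤ 2. Conversely, {c, d, e} is a clique of size 3, and the vertices of any clique must share a bag in every tree decomposition; so some bag has ≥ 3 vertices and tw(G) ≥ 2. Therefore the treewidth is 2.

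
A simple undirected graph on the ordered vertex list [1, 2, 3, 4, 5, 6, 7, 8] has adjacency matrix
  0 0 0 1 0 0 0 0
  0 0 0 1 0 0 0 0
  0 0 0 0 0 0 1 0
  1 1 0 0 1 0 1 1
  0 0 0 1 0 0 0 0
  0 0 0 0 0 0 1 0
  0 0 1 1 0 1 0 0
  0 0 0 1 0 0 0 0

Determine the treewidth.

A width-1 tree decomposition is:
Bags: B1 = {3, 7}  B2 = {6, 7}  B3 = {4, 7}  B4 = {4, 8}  B5 = {2, 4}  B6 = {1, 4}  B7 = {4, 5}
Tree: B1–B2, B2–B3, B3–B4, B3–B5, B3–B6, B3–B7
Each bag holds 2 vertices, so the decomposition has width 1, which upper-bounds the treewidth. Since G has at least one edge (e.g. 7–3), it is not an edgeless graph, so tw(G) ≥ 1. The upper and lower bounds meet at 1, so that is the treewidth.

1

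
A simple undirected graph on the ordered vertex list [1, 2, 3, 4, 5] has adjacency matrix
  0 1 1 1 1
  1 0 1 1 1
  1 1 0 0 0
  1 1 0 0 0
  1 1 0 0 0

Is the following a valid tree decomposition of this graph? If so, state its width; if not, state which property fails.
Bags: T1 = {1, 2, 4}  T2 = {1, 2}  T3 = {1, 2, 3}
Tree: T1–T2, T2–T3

A tree decomposition must satisfy three properties: every vertex lies in some bag; for every edge, both endpoints lie together in some bag; and for every vertex, the bags containing it form a connected subtree. Here vertex 5 appears in no bag, so the decomposition is invalid.

No — vertex 5 appears in no bag.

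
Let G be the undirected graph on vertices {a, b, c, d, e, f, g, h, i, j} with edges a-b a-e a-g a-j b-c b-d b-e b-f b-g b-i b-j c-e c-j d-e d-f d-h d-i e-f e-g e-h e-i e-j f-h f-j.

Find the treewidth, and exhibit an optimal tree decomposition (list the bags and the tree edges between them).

Treewidth 3.
One optimal decomposition is:
Bags: B1 = {b, d, e, i}  B2 = {b, d, e, f}  B3 = {d, e, f, h}  B4 = {b, e, f, j}  B5 = {a, b, e, j}  B6 = {a, b, e, g}  B7 = {b, c, e, j}
Tree: B1–B2, B2–B3, B2–B4, B4–B5, B5–B6, B5–B7

Every bag has size at most 4, so the width is 4 − 1 = 3 and tw(G) ≤ 3. For the lower bound, the 4 vertices {d, e, f, h} are pairwise adjacent, and any tree decomposition puts a clique entirely inside one bag — forcing width ≥ 3. The upper and lower bounds meet at 3, so that is the treewidth.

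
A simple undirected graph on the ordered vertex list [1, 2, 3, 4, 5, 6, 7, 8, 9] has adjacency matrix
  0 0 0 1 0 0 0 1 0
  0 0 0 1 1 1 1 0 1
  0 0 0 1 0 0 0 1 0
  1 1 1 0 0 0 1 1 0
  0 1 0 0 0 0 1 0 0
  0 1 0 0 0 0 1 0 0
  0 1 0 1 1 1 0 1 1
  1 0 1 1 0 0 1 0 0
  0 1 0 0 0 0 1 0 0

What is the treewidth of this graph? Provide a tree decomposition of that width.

Treewidth 2.
One such decomposition:
Bags: B1 = {2, 4, 7}  B2 = {4, 7, 8}  B3 = {3, 4, 8}  B4 = {2, 7, 9}  B5 = {2, 5, 7}  B6 = {1, 4, 8}  B7 = {2, 6, 7}
Tree: B1–B2, B2–B3, B1–B4, B1–B5, B2–B6, B1–B7

Each bag holds 3 vertices, so the decomposition has width 2, which upper-bounds the treewidth. On the other hand G contains the 3-clique {1, 4, 8}. A clique must lie in a single bag of any decomposition, so no decomposition can have width below 2. The upper and lower bounds meet at 2, so that is the treewidth.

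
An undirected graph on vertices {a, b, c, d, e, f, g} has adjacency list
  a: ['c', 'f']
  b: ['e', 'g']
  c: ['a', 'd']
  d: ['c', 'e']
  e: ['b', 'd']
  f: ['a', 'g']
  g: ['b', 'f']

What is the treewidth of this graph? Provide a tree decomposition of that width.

The largest bag has 3 vertices, giving width 2; this decomposition certifies tw(G) ≤ 2. Since e–b–g–f–a–c–d–e is a cycle in G, G is not acyclic. Forests are exactly the graphs of treewidth ≤ 1, so tw(G) ≥ 2. The upper and lower bounds meet at 2, so that is the treewidth.

Treewidth 2.
One optimal decomposition is:
Bags: B1 = {b, e, g}  B2 = {e, f, g}  B3 = {a, e, f}  B4 = {a, c, e}  B5 = {c, d, e}
Tree: B1–B2, B2–B3, B3–B4, B4–B5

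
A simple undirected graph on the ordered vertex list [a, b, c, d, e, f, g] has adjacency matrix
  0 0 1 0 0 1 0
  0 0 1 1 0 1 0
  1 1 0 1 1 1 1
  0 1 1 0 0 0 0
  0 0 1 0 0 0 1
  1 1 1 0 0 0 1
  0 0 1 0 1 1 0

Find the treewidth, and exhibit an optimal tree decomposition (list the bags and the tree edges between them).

The largest bag has 3 vertices, giving width 2; this decomposition certifies tw(G) ≤ 2. For the lower bound, the 3 vertices {b, c, d} are pairwise adjacent, and any tree decomposition puts a clique entirely inside one bag — forcing width ≥ 2. Therefore the treewidth is 2.

Treewidth 2.
One such decomposition:
Bags: B1 = {c, f, g}  B2 = {a, c, f}  B3 = {c, e, g}  B4 = {b, c, f}  B5 = {b, c, d}
Tree: B1–B2, B1–B3, B1–B4, B4–B5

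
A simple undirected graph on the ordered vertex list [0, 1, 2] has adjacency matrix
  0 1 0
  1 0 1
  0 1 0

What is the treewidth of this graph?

1

A width-1 tree decomposition is:
Bags: B1 = {0, 1}  B2 = {1, 2}
Tree: B1–B2
The largest bag has 2 vertices, giving width 1; this decomposition certifies tw(G) ≤ 1. Since G has at least one edge (e.g. 1–0), it is not an edgeless graph, so tw(G) ≥ 1. The upper and lower bounds meet at 1, so that is the treewidth.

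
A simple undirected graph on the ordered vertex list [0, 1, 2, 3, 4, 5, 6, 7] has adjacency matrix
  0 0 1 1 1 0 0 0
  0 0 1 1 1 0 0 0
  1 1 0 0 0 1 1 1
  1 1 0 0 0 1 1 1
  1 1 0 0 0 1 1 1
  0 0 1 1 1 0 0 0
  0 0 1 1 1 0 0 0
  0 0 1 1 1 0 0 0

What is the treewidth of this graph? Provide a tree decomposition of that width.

Treewidth 3.
One optimal decomposition is:
Bags: B1 = {2, 3, 4, 5}  B2 = {2, 3, 4, 6}  B3 = {2, 3, 4, 7}  B4 = {1, 2, 3, 4}  B5 = {0, 2, 3, 4}
Tree: B1–B2, B2–B3, B3–B4, B4–B5

Each bag holds 4 vertices, so the decomposition has width 3, which upper-bounds the treewidth. For the lower bound: the 4 vertex sets {3,5}, {2,6}, {4}, {7} are disjoint, each induces a connected subgraph, and every pair is joined by at least one edge of G. Contracting each set to a single vertex therefore yields K_{4} as a minor, and since treewidth is minor-monotone, tw(G) ≥ tw(K_{4}) = 3. Therefore the treewidth is 3.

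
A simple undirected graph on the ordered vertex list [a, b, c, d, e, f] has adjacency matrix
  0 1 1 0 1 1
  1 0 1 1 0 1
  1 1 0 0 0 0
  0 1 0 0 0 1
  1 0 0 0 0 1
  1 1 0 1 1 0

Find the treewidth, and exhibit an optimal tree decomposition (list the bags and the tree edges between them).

Each bag holds 3 vertices, so the decomposition has width 2, which upper-bounds the treewidth. Conversely, {a, b, c} is a clique of size 3, and the vertices of any clique must share a bag in every tree decomposition; so some bag has ≥ 3 vertices and tw(G) ≥ 2. Hence tw(G) = 2 exactly.

Treewidth 2.
One such decomposition:
Bags: B1 = {a, b, f}  B2 = {b, d, f}  B3 = {a, e, f}  B4 = {a, b, c}
Tree: B1–B2, B1–B3, B1–B4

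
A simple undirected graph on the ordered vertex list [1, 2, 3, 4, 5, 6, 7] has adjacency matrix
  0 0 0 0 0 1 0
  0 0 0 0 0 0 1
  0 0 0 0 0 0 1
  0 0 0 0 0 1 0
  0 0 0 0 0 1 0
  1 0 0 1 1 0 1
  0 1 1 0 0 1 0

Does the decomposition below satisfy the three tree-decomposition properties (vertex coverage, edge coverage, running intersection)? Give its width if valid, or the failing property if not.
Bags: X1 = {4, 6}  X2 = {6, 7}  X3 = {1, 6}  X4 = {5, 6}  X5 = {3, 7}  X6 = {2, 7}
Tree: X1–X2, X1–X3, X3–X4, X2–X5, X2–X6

Every vertex of G appears in some bag (union = {1, 2, 3, 4, 5, 6, 7}); every edge is covered by a bag; and for each vertex v the set of bags containing v is connected in the bag tree. The decomposition is therefore valid. The largest bag has 2 vertices, so the width is 1.

Yes; width 1.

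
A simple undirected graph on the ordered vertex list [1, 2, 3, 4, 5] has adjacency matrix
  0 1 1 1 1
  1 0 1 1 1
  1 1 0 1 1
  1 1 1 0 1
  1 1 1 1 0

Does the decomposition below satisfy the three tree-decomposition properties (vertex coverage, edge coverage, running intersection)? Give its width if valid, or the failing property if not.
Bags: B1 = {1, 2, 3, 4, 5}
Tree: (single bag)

Yes; width 4.

Every vertex of G appears in some bag (union = {1, 2, 3, 4, 5}); every edge is covered by a bag; and for each vertex v the set of bags containing v is connected in the bag tree. The decomposition is therefore valid. The largest bag has 5 vertices, so the width is 4.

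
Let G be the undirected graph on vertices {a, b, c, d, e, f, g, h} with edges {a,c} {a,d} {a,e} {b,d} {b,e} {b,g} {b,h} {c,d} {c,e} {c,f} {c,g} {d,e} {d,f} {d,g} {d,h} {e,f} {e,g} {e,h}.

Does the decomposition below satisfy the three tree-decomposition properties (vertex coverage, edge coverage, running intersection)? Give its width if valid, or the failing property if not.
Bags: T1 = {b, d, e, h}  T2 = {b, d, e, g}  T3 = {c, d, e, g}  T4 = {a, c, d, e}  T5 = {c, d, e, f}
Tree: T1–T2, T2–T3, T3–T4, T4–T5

Yes; width 3.

Vertex coverage: the bags together contain {a, b, c, d, e, f, g, h}, the full vertex set. Edge coverage: each edge of G has both endpoints in at least one bag. Running intersection: for every vertex, the bags containing it form a connected subtree. All three properties hold, so this is a valid tree decomposition of width max|bag| − 1 = 3, and hence tw(G) ≤ 3.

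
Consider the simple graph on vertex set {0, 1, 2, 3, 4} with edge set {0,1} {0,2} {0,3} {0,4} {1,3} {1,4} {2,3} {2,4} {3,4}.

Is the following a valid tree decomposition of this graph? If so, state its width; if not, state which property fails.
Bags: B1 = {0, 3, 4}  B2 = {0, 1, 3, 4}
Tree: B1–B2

No — vertex 2 appears in no bag.

A tree decomposition must satisfy three properties: every vertex lies in some bag; for every edge, both endpoints lie together in some bag; and for every vertex, the bags containing it form a connected subtree. Here vertex 2 appears in no bag, so the decomposition is invalid.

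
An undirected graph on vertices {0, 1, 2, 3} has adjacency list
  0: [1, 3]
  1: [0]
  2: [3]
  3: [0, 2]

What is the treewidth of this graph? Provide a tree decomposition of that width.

The largest bag has 2 vertices, giving width 1; this decomposition certifies tw(G) ≤ 1. Any graph with an edge has treewidth ≥ 1, and G has the edge 3–0. Combining the bounds, tw(G) = 1.

Treewidth 1.
Bags: B1 = {0, 3}  B2 = {0, 1}  B3 = {2, 3}
Tree: B1–B2, B1–B3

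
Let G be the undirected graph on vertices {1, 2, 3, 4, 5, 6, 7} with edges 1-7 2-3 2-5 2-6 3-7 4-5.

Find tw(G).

A width-1 tree decomposition is:
Bags: B1 = {2, 3}  B2 = {2, 5}  B3 = {4, 5}  B4 = {2, 6}  B5 = {3, 7}  B6 = {1, 7}
Tree: B1–B2, B2–B3, B1–B4, B1–B5, B5–B6
Each bag holds 2 vertices, so the decomposition has width 1, which upper-bounds the treewidth. Any graph with an edge has treewidth ≥ 1, and G has the edge 3–2. Therefore the treewidth is 1.

1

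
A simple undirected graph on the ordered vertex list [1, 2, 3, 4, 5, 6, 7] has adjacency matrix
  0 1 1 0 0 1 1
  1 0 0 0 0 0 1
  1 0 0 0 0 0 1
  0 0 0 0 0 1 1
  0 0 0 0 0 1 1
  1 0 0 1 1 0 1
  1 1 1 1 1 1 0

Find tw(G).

2

A width-2 tree decomposition is:
Bags: B1 = {1, 2, 7}  B2 = {1, 3, 7}  B3 = {1, 6, 7}  B4 = {4, 6, 7}  B5 = {5, 6, 7}
Tree: B1–B2, B1–B3, B3–B4, B3–B5
Each bag holds 3 vertices, so the decomposition has width 2, which upper-bounds the treewidth. On the other hand G contains the 3-clique {1, 2, 7}. A clique must lie in a single bag of any decomposition, so no decomposition can have width below 2. Therefore the treewidth is 2.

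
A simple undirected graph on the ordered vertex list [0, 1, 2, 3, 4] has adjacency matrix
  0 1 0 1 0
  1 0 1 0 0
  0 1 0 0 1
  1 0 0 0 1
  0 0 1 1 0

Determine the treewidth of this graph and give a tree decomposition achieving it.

Treewidth 2.
Bags: B1 = {1, 2, 4}  B2 = {0, 1, 4}  B3 = {0, 3, 4}
Tree: B1–B2, B2–B3

Every bag has size at most 3, so the width is 3 − 1 = 2 and tw(G) ≤ 2. Since 4–2–1–0–3–4 is a cycle in G, G is not acyclic. Forests are exactly the graphs of treewidth ≤ 1, so tw(G) ≥ 2. Therefore the treewidth is 2.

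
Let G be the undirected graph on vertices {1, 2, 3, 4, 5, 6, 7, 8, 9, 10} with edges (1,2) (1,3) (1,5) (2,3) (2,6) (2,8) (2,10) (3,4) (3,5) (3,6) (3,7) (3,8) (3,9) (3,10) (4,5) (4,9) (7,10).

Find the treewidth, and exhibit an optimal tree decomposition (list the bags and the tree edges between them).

The largest bag has 3 vertices, giving width 2; this decomposition certifies tw(G) ≤ 2. On the other hand G contains the 3-clique {2, 3, 8}. A clique must lie in a single bag of any decomposition, so no decomposition can have width below 2. Combining the bounds, tw(G) = 2.

Treewidth 2.
Bags: B1 = {1, 2, 3}  B2 = {2, 3, 10}  B3 = {3, 7, 10}  B4 = {2, 3, 8}  B5 = {1, 3, 5}  B6 = {2, 3, 6}  B7 = {3, 4, 5}  B8 = {3, 4, 9}
Tree: B1–B2, B2–B3, B1–B4, B1–B5, B2–B6, B5–B7, B7–B8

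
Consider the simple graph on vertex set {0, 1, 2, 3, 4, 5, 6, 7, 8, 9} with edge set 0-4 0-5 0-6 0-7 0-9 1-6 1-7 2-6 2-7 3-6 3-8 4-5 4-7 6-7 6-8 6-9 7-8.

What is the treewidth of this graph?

A width-2 tree decomposition is:
Bags: B1 = {6, 7, 8}  B2 = {3, 6, 8}  B3 = {0, 6, 7}  B4 = {0, 4, 7}  B5 = {0, 4, 5}  B6 = {0, 6, 9}  B7 = {2, 6, 7}  B8 = {1, 6, 7}
Tree: B1–B2, B1–B3, B3–B4, B4–B5, B3–B6, B1–B7, B1–B8
Every bag has size at most 3, so the width is 3 − 1 = 2 and tw(G) ≤ 2. For the lower bound, the 3 vertices {0, 4, 5} are pairwise adjacent, and any tree decomposition puts a clique entirely inside one bag — forcing width ≥ 2. Therefore the treewidth is 2.

2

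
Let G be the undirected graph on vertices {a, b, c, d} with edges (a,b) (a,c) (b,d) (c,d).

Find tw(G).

2

A width-2 tree decomposition is:
Bags: B1 = {a, b, d}  B2 = {a, c, d}
Tree: B1–B2
The largest bag has 3 vertices, giving width 2; this decomposition certifies tw(G) ≤ 2. The edges a–b–d–c–a form a cycle, so G is not a tree and its treewidth is at least 2. Therefore the treewidth is 2.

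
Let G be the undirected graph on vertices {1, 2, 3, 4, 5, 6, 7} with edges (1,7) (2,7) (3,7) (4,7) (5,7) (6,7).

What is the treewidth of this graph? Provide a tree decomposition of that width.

Treewidth 1.
One optimal decomposition is:
Bags: B1 = {6, 7}  B2 = {4, 7}  B3 = {5, 7}  B4 = {3, 7}  B5 = {2, 7}  B6 = {1, 7}
Tree: B1–B2, B2–B3, B1–B4, B3–B5, B5–B6

Each bag holds 2 vertices, so the decomposition has width 1, which upper-bounds the treewidth. G has an edge, so its treewidth is at least 1. Hence tw(G) = 1 exactly.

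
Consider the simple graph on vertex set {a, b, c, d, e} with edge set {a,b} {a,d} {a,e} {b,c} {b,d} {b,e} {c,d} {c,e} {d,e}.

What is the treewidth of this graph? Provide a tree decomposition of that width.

Treewidth 3.
One such decomposition:
Bags: B1 = {a, b, d, e}  B2 = {b, c, d, e}
Tree: B1–B2

Each bag holds 4 vertices, so the decomposition has width 3, which upper-bounds the treewidth. For the lower bound, the 4 vertices {b, c, d, e} are pairwise adjacent, and any tree decomposition puts a clique entirely inside one bag — forcing width ≥ 3. Combining the bounds, tw(G) = 3.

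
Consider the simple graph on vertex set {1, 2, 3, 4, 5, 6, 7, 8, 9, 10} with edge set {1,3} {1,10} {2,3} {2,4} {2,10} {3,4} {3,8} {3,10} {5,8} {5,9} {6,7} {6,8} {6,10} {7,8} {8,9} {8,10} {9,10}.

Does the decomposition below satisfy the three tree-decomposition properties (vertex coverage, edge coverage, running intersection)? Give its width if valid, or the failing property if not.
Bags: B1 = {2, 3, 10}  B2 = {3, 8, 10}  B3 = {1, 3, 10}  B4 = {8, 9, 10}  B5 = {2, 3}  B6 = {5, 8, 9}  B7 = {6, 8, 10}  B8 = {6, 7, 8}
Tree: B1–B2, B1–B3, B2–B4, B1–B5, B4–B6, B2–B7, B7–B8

No — vertex 4 appears in no bag.

A tree decomposition must satisfy three properties: every vertex lies in some bag; for every edge, both endpoints lie together in some bag; and for every vertex, the bags containing it form a connected subtree. Here vertex 4 appears in no bag, so the decomposition is invalid.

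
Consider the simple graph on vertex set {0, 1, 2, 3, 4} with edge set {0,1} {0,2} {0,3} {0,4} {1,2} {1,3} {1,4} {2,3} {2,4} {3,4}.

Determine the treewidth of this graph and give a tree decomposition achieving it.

Treewidth 4.
One such decomposition:
Bags: B1 = {0, 1, 2, 3, 4}
Tree: (single bag)

With just one bag of size 5, the width is 5 − 1 = 4, so tw(G) ≤ 4. Conversely, {0, 1, 2, 3, 4} is a clique of size 5, and the vertices of any clique must share a bag in every tree decomposition; so some bag has ≥ 5 vertices and tw(G) ≥ 4. The upper and lower bounds meet at 4, so that is the treewidth.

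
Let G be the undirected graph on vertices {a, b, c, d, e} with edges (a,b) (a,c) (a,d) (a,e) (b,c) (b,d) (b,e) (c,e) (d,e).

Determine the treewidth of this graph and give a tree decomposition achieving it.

Treewidth 3.
One such decomposition:
Bags: B1 = {a, b, d, e}  B2 = {a, b, c, e}
Tree: B1–B2

Each bag holds 4 vertices, so the decomposition has width 3, which upper-bounds the treewidth. For the lower bound, the 4 vertices {a, b, d, e} are pairwise adjacent, and any tree decomposition puts a clique entirely inside one bag — forcing width ≥ 3. The upper and lower bounds meet at 3, so that is the treewidth.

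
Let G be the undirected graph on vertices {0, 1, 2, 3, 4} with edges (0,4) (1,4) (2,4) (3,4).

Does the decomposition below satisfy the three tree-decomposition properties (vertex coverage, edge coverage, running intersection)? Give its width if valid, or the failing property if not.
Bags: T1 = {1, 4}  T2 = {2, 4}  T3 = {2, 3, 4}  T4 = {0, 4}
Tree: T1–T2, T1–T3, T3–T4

No — bags containing vertex 2 are not connected in the tree.

A tree decomposition must satisfy three properties: every vertex lies in some bag; for every edge, both endpoints lie together in some bag; and for every vertex, the bags containing it form a connected subtree. Here bags containing vertex 2 are not connected in the tree, so the decomposition is invalid.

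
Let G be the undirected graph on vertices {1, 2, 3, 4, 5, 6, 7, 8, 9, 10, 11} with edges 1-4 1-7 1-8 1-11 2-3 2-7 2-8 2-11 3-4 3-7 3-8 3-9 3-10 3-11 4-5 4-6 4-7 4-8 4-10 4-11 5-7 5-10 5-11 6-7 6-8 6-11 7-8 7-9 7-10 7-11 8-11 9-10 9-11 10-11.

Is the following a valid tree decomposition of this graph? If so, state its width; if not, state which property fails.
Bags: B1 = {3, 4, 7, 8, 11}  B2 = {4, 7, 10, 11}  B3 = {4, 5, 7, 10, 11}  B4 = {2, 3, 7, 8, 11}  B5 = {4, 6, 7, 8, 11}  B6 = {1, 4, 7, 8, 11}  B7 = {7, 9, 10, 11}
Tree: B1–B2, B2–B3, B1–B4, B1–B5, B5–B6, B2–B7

A tree decomposition must satisfy three properties: every vertex lies in some bag; for every edge, both endpoints lie together in some bag; and for every vertex, the bags containing it form a connected subtree. Here edge (3,10) lies in no bag, so the decomposition is invalid.

No — edge (3,10) lies in no bag.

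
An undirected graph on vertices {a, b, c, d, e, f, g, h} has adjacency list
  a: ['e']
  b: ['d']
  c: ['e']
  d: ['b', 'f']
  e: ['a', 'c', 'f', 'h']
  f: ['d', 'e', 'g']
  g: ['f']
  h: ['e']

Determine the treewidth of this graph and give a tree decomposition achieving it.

Treewidth 1.
One optimal decomposition is:
Bags: B1 = {e, f}  B2 = {d, f}  B3 = {b, d}  B4 = {f, g}  B5 = {e, h}  B6 = {a, e}  B7 = {c, e}
Tree: B1–B2, B2–B3, B1–B4, B1–B5, B1–B6, B6–B7

The largest bag has 2 vertices, giving width 1; this decomposition certifies tw(G) ≤ 1. Any graph with an edge has treewidth ≥ 1, and G has the edge f–e. The upper and lower bounds meet at 1, so that is the treewidth.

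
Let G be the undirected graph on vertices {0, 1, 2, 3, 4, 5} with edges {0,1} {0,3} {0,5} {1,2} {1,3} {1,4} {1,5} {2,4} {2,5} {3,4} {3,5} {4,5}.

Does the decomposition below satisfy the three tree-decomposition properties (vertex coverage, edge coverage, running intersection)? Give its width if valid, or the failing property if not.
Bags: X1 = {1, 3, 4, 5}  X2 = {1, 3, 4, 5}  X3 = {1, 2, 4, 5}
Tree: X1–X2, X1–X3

No — vertex 0 appears in no bag.

A tree decomposition must satisfy three properties: every vertex lies in some bag; for every edge, both endpoints lie together in some bag; and for every vertex, the bags containing it form a connected subtree. Here vertex 0 appears in no bag, so the decomposition is invalid.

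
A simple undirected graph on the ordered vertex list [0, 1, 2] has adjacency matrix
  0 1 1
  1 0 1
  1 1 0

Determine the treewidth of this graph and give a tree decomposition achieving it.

Treewidth 2.
Bags: B1 = {0, 1, 2}
Tree: (single bag)

With just one bag of size 3, the width is 3 − 1 = 2, so tw(G) ≤ 2. On the other hand G contains the 3-clique {0, 1, 2}. A clique must lie in a single bag of any decomposition, so no decomposition can have width below 2. Therefore the treewidth is 2.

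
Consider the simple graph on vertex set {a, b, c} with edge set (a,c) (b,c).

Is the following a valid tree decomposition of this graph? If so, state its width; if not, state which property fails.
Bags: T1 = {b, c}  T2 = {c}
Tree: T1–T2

A tree decomposition must satisfy three properties: every vertex lies in some bag; for every edge, both endpoints lie together in some bag; and for every vertex, the bags containing it form a connected subtree. Here vertex a appears in no bag, so the decomposition is invalid.

No — vertex a appears in no bag.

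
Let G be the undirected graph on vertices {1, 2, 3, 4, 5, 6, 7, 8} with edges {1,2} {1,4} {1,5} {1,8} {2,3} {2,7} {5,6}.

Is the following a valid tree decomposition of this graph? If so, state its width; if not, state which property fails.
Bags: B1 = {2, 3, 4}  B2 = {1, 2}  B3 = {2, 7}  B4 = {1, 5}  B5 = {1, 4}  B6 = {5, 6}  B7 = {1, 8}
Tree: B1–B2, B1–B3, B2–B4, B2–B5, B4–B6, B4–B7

No — bags containing vertex 4 are not connected in the tree.

A tree decomposition must satisfy three properties: every vertex lies in some bag; for every edge, both endpoints lie together in some bag; and for every vertex, the bags containing it form a connected subtree. Here bags containing vertex 4 are not connected in the tree, so the decomposition is invalid.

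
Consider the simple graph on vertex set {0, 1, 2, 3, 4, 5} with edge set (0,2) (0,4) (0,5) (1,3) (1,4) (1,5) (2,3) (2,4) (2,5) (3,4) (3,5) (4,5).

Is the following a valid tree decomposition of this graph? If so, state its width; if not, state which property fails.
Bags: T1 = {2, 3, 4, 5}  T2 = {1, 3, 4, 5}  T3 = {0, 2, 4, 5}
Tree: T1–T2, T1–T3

Checking the three conditions: (i) the bags cover all of {0, 1, 2, 3, 4, 5}; (ii) for each edge, some bag contains both endpoints; (iii) the bags containing any fixed vertex form a subtree. All hold, so the decomposition is valid with width 4 − 1 = 3.

Yes; width 3.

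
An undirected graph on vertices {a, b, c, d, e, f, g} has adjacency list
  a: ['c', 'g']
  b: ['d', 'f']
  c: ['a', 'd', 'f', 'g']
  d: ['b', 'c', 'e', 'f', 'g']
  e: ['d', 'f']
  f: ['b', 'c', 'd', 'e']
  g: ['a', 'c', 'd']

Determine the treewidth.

A width-2 tree decomposition is:
Bags: B1 = {d, e, f}  B2 = {b, d, f}  B3 = {c, d, f}  B4 = {c, d, g}  B5 = {a, c, g}
Tree: B1–B2, B2–B3, B3–B4, B4–B5
The largest bag has 3 vertices, giving width 2; this decomposition certifies tw(G) ≤ 2. For the lower bound, the 3 vertices {c, d, g} are pairwise adjacent, and any tree decomposition puts a clique entirely inside one bag — forcing width ≥ 2. Combining the bounds, tw(G) = 2.

2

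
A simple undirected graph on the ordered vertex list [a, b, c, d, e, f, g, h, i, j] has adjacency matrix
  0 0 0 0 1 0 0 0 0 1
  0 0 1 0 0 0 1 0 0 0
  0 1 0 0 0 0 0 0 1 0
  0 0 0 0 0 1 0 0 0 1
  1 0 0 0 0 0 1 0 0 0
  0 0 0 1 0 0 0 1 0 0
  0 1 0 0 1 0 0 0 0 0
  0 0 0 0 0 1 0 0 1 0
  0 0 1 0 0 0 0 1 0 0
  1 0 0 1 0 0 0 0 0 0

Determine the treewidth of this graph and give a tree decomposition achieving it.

Every bag has size at most 3, so the width is 3 − 1 = 2 and tw(G) ≤ 2. Since e–g–b–c–i–h–f–d–j–a–e is a cycle in G, G is not acyclic. Forests are exactly the graphs of treewidth ≤ 1, so tw(G) ≥ 2. The upper and lower bounds meet at 2, so that is the treewidth.

Treewidth 2.
Bags: B1 = {b, e, g}  B2 = {b, c, e}  B3 = {c, e, i}  B4 = {e, h, i}  B5 = {e, f, h}  B6 = {d, e, f}  B7 = {d, e, j}  B8 = {a, e, j}
Tree: B1–B2, B2–B3, B3–B4, B4–B5, B5–B6, B6–B7, B7–B8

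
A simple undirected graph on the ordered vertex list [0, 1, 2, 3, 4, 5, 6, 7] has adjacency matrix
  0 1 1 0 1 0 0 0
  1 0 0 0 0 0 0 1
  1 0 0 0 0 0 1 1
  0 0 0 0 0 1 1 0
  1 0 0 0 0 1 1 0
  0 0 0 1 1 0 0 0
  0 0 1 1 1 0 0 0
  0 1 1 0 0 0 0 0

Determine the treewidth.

A width-2 tree decomposition is:
Bags: B1 = {1, 2, 7}  B2 = {0, 1, 2}  B3 = {0, 2, 6}  B4 = {0, 4, 6}  B5 = {3, 4, 6}  B6 = {3, 4, 5}
Tree: B1–B2, B2–B3, B3–B4, B4–B5, B5–B6
Every bag has size at most 3, so the width is 3 − 1 = 2 and tw(G) ≤ 2. The edges 7–1–0–2–7 form a cycle, so G is not a tree and its treewidth is at least 2. Therefore the treewidth is 2.

2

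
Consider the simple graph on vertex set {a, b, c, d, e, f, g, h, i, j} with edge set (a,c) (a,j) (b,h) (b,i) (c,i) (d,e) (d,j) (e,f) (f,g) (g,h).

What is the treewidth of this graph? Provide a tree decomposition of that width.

Each bag holds 3 vertices, so the decomposition has width 2, which upper-bounds the treewidth. Since g–h–b–i–c–a–j–d–e–f–g is a cycle in G, G is not acyclic. Forests are exactly the graphs of treewidth ≤ 1, so tw(G) ≥ 2. The upper and lower bounds meet at 2, so that is the treewidth.

Treewidth 2.
One such decomposition:
Bags: B1 = {b, g, h}  B2 = {b, g, i}  B3 = {c, g, i}  B4 = {a, c, g}  B5 = {a, g, j}  B6 = {d, g, j}  B7 = {d, e, g}  B8 = {e, f, g}
Tree: B1–B2, B2–B3, B3–B4, B4–B5, B5–B6, B6–B7, B7–B8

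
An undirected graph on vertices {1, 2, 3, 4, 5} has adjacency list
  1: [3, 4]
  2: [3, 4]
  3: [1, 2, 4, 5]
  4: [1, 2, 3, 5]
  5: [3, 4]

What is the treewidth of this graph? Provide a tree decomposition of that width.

Every bag has size at most 3, so the width is 3 − 1 = 2 and tw(G) ≤ 2. Conversely, {1, 3, 4} is a clique of size 3, and the vertices of any clique must share a bag in every tree decomposition; so some bag has ≥ 3 vertices and tw(G) ≥ 2. Combining the bounds, tw(G) = 2.

Treewidth 2.
One optimal decomposition is:
Bags: B1 = {1, 3, 4}  B2 = {2, 3, 4}  B3 = {3, 4, 5}
Tree: B1–B2, B1–B3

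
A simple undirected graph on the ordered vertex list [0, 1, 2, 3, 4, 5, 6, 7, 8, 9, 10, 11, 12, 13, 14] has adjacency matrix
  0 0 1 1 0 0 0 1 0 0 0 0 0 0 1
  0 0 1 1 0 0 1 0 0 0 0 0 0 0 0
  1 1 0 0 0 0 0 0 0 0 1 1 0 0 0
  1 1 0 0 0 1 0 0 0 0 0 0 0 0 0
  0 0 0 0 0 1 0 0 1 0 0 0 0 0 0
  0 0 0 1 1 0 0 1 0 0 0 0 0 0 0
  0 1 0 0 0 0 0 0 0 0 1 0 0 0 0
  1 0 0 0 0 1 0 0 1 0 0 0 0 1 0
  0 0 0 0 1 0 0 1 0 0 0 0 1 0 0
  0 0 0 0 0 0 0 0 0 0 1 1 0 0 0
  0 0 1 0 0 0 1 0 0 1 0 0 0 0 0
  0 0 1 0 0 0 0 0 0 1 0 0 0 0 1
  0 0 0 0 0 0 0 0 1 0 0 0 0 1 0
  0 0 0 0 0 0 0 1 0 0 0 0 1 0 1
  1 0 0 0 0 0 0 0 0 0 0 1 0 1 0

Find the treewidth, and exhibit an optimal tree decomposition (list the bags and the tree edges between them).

The largest bag has 4 vertices, giving width 3; this decomposition certifies tw(G) ≤ 3. For the lower bound: the 4 vertex sets {4,8,12}, {5}, {7}, {0,3,13,14} are disjoint, each induces a connected subgraph, and every pair is joined by at least one edge of G. Contracting each set to a single vertex therefore yields K_{4} as a minor, and since treewidth is minor-monotone, tw(G) ≥ tw(K_{4}) = 3. Therefore the treewidth is 3.

Treewidth 3.
Bags: B1 = {4, 5, 8, 12}  B2 = {5, 7, 8, 12}  B3 = {5, 7, 12, 13}  B4 = {3, 5, 7, 13}  B5 = {0, 3, 7, 13}  B6 = {0, 3, 13, 14}  B7 = {0, 1, 3, 14}  B8 = {0, 1, 2, 14}  B9 = {1, 2, 11, 14}  B10 = {1, 2, 6, 11}  B11 = {2, 6, 10, 11}  B12 = {6, 9, 10, 11}
Tree: B1–B2, B2–B3, B3–B4, B4–B5, B5–B6, B6–B7, B7–B8, B8–B9, B9–B10, B10–B11, B11–B12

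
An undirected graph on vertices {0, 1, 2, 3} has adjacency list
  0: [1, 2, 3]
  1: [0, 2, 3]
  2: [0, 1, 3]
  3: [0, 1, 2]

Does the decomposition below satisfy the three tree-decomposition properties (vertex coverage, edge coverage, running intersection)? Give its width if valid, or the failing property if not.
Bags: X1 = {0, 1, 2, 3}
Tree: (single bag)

Every vertex of G appears in some bag (union = {0, 1, 2, 3}); every edge is covered by a bag; and for each vertex v the set of bags containing v is connected in the bag tree. The decomposition is therefore valid. The largest bag has 4 vertices, so the width is 3.

Yes; width 3.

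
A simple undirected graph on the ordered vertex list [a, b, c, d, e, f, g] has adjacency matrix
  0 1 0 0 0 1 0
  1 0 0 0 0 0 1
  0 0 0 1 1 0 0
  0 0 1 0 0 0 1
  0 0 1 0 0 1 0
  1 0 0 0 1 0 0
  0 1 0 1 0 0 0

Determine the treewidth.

A width-2 tree decomposition is:
Bags: B1 = {c, d, g}  B2 = {b, c, g}  B3 = {a, b, c}  B4 = {a, c, f}  B5 = {c, e, f}
Tree: B1–B2, B2–B3, B3–B4, B4–B5
Each bag holds 3 vertices, so the decomposition has width 2, which upper-bounds the treewidth. Since c–d–g–b–a–f–e–c is a cycle in G, G is not acyclic. Forests are exactly the graphs of treewidth ≤ 1, so tw(G) ≥ 2. Combining the bounds, tw(G) = 2.

2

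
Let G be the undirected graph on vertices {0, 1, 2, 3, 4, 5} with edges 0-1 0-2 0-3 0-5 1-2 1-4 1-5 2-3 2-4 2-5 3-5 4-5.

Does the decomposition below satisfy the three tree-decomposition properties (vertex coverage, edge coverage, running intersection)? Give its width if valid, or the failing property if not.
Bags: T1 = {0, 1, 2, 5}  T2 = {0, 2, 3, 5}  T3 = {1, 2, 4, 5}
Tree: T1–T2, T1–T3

Yes; width 3.

Every vertex of G appears in some bag (union = {0, 1, 2, 3, 4, 5}); every edge is covered by a bag; and for each vertex v the set of bags containing v is connected in the bag tree. The decomposition is therefore valid. The largest bag has 4 vertices, so the width is 3.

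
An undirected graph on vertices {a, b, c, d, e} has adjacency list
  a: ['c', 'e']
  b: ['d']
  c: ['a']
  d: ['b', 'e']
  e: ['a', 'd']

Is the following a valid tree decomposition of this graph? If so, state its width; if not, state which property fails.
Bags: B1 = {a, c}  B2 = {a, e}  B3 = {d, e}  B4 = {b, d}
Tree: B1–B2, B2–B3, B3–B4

Checking the three conditions: (i) the bags cover all of {a, b, c, d, e}; (ii) for each edge, some bag contains both endpoints; (iii) the bags containing any fixed vertex form a subtree. All hold, so the decomposition is valid with width 2 − 1 = 1.

Yes; width 1.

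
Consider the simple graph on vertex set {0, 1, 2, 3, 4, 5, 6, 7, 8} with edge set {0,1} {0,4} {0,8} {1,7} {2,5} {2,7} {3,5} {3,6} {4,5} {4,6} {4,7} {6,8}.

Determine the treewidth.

A width-3 tree decomposition is:
Bags: B1 = {1, 2, 5, 7}  B2 = {1, 4, 5, 7}  B3 = {0, 1, 4, 5}  B4 = {0, 3, 4, 5}  B5 = {0, 3, 4, 6}  B6 = {0, 3, 6, 8}
Tree: B1–B2, B2–B3, B3–B4, B4–B5, B5–B6
The largest bag has 4 vertices, giving width 3; this decomposition certifies tw(G) ≤ 3. For the lower bound: the 4 vertex sets {1,2,7}, {5}, {4}, {0,3,6,8} are disjoint, each induces a connected subgraph, and every pair is joined by at least one edge of G. Contracting each set to a single vertex therefore yields K_{4} as a minor, and since treewidth is minor-monotone, tw(G) ≥ tw(K_{4}) = 3. The upper and lower bounds meet at 3, so that is the treewidth.

3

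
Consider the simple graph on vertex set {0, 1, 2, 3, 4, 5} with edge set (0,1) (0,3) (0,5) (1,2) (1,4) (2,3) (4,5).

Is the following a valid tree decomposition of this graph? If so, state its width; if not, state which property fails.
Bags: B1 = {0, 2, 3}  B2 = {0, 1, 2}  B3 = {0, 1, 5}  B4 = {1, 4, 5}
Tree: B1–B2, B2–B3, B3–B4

Yes; width 2.

Every vertex of G appears in some bag (union = {0, 1, 2, 3, 4, 5}); every edge is covered by a bag; and for each vertex v the set of bags containing v is connected in the bag tree. The decomposition is therefore valid. The largest bag has 3 vertices, so the width is 2.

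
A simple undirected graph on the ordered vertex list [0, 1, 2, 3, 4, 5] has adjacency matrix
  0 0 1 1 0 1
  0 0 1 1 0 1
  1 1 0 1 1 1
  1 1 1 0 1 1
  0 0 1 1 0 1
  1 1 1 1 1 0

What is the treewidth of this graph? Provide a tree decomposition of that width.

Each bag holds 4 vertices, so the decomposition has width 3, which upper-bounds the treewidth. On the other hand G contains the 4-clique {0, 2, 3, 5}. A clique must lie in a single bag of any decomposition, so no decomposition can have width below 3. Combining the bounds, tw(G) = 3.

Treewidth 3.
One optimal decomposition is:
Bags: B1 = {1, 2, 3, 5}  B2 = {2, 3, 4, 5}  B3 = {0, 2, 3, 5}
Tree: B1–B2, B2–B3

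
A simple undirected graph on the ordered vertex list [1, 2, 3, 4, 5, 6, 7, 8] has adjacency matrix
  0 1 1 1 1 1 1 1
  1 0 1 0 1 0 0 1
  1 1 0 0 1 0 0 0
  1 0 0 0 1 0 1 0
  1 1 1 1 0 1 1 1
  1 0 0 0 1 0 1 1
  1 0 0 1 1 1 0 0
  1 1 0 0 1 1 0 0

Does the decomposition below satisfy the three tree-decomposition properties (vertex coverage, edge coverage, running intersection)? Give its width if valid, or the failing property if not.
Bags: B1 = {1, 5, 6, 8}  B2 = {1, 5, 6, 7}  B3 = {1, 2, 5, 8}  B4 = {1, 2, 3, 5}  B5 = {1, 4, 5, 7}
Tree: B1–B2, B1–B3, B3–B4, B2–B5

Yes; width 3.

Vertex coverage: the bags together contain {1, 2, 3, 4, 5, 6, 7, 8}, the full vertex set. Edge coverage: each edge of G has both endpoints in at least one bag. Running intersection: for every vertex, the bags containing it form a connected subtree. All three properties hold, so this is a valid tree decomposition of width max|bag| − 1 = 3, and hence tw(G) ≤ 3.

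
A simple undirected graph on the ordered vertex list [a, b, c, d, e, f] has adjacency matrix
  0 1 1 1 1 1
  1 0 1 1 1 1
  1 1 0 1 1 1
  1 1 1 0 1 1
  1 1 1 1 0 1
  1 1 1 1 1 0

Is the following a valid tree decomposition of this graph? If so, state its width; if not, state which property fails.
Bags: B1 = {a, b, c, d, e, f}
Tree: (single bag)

Yes; width 5.

Checking the three conditions: (i) the bags cover all of {a, b, c, d, e, f}; (ii) for each edge, some bag contains both endpoints; (iii) the bags containing any fixed vertex form a subtree. All hold, so the decomposition is valid with width 6 − 1 = 5.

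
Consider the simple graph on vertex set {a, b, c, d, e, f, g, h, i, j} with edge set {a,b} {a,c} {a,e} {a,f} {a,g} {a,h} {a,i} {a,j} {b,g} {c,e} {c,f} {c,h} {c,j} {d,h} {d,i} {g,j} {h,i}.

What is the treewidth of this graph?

A width-2 tree decomposition is:
Bags: B1 = {a, c, f}  B2 = {a, c, h}  B3 = {a, c, j}  B4 = {a, c, e}  B5 = {a, h, i}  B6 = {d, h, i}  B7 = {a, g, j}  B8 = {a, b, g}
Tree: B1–B2, B1–B3, B3–B4, B2–B5, B5–B6, B3–B7, B7–B8
The largest bag has 3 vertices, giving width 2; this decomposition certifies tw(G) ≤ 2. For the lower bound, the 3 vertices {d, h, i} are pairwise adjacent, and any tree decomposition puts a clique entirely inside one bag — forcing width ≥ 2. Therefore the treewidth is 2.

2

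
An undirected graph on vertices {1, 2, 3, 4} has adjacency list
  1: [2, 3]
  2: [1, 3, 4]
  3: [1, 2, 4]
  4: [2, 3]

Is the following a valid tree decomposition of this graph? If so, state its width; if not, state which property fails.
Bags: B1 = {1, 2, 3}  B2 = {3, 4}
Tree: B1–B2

A tree decomposition must satisfy three properties: every vertex lies in some bag; for every edge, both endpoints lie together in some bag; and for every vertex, the bags containing it form a connected subtree. Here edge (2,4) lies in no bag, so the decomposition is invalid.

No — edge (2,4) lies in no bag.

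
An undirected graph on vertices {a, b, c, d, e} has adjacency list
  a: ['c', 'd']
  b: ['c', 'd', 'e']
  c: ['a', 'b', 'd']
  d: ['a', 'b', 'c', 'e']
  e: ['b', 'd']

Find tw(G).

2

A width-2 tree decomposition is:
Bags: B1 = {b, d, e}  B2 = {b, c, d}  B3 = {a, c, d}
Tree: B1–B2, B2–B3
Every bag has size at most 3, so the width is 3 − 1 = 2 and tw(G) ≤ 2. For the lower bound, the 3 vertices {b, d, e} are pairwise adjacent, and any tree decomposition puts a clique entirely inside one bag — forcing width ≥ 2. Combining the bounds, tw(G) = 2.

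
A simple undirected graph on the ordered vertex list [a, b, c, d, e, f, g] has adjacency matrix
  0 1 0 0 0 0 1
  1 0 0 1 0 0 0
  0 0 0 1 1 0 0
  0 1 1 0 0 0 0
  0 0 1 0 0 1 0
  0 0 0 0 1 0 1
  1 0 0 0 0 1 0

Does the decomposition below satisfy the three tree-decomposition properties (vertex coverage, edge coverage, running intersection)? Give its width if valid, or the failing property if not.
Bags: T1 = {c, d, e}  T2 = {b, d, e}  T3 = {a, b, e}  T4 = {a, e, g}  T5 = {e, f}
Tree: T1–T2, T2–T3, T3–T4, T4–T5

A tree decomposition must satisfy three properties: every vertex lies in some bag; for every edge, both endpoints lie together in some bag; and for every vertex, the bags containing it form a connected subtree. Here edge (g,f) lies in no bag, so the decomposition is invalid.

No — edge (g,f) lies in no bag.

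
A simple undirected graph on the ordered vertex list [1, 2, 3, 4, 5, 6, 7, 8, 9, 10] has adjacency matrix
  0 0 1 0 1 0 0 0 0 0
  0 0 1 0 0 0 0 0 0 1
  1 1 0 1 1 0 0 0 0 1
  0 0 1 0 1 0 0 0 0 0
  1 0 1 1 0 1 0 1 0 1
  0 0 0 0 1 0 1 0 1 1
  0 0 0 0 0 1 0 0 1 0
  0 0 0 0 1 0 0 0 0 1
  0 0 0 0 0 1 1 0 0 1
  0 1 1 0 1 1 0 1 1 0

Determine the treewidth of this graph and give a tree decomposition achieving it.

Each bag holds 3 vertices, so the decomposition has width 2, which upper-bounds the treewidth. Conversely, {6, 9, 10} is a clique of size 3, and the vertices of any clique must share a bag in every tree decomposition; so some bag has ≥ 3 vertices and tw(G) ≥ 2. Therefore the treewidth is 2.

Treewidth 2.
One such decomposition:
Bags: B1 = {5, 8, 10}  B2 = {5, 6, 10}  B3 = {6, 9, 10}  B4 = {3, 5, 10}  B5 = {6, 7, 9}  B6 = {3, 4, 5}  B7 = {1, 3, 5}  B8 = {2, 3, 10}
Tree: B1–B2, B2–B3, B2–B4, B3–B5, B4–B6, B4–B7, B4–B8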